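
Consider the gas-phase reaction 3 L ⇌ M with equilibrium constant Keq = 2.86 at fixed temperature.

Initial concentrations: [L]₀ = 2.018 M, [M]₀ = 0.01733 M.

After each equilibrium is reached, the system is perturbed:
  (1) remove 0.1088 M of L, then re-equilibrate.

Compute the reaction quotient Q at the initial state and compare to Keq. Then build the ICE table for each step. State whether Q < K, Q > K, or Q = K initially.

Q₀ = 0.002109; Q < K (proceeds forward)

Q₀ = 0.002109 vs Keq = 2.86 ⇒ Q<K, forward
Step 1:
                    L           M
  init          2.018     0.01733
  Δ            -1.458      0.4859
  eq           0.5604      0.5032
  solve Keq expr → x = 0.4859; check Q = 2.86
Then remove 0.1088 M of L.
Step 2:
                    L           M
  init         0.4516      0.5032
  Δ           0.09659     -0.0322
  eq           0.5481       0.471
  solve Keq expr → x = -0.0322; check Q = 2.86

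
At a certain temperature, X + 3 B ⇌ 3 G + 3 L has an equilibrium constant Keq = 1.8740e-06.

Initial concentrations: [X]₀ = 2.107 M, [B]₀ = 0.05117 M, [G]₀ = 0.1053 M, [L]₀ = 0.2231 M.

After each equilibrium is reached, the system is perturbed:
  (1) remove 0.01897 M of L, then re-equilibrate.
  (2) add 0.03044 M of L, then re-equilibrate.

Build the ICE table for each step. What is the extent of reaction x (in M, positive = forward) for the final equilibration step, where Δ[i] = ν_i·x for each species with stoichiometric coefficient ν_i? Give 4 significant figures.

Q₀ = 0.04593 vs Keq = 1.8740e-06 ⇒ Q>K, reverse
Step 1:
                   X          B          G          L
  Initial      2.107    0.05117     0.1053     0.2231
  Change     0.02959    0.08876   -0.08876   -0.08876
  Equil        2.137     0.1399    0.01654     0.1343
  solve Keq expr → x = -0.02959; check Q = 1.8740e-06
Then remove 0.01897 M of L.
Step 2:
                   X          B          G          L
  Initial      2.137     0.1399    0.01654     0.1154
  Change  -6.9728e-04  -0.002092   0.002092   0.002092
  Equil        2.136     0.1378    0.01863     0.1175
  solve Keq expr → x = 6.9728e-04; check Q = 1.8740e-06
Then add 0.03044 M of L.
Step 3:
                   X          B          G          L
  Initial      2.136     0.1378    0.01863     0.1479
  Change    0.001054   0.003162  -0.003162  -0.003162
  Equil        2.137      0.141    0.01547     0.1447
  solve Keq expr → x = -0.001054; check Q = 1.8740e-06

x = -0.001054 M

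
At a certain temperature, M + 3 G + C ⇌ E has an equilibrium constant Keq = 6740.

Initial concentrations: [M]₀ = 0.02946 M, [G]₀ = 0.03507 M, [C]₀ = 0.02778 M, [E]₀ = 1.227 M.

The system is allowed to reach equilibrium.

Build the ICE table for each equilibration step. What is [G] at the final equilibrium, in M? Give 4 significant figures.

Q₀ = 3.4759e+07 vs Keq = 6740 ⇒ Q>K, reverse
Step 1:
                   M          G          C          E
  I          0.02946    0.03507    0.02778      1.227
  C           0.0732     0.2196     0.0732    -0.0732
  E           0.1027     0.2547      0.101      1.154
  solve Keq expr → x = -0.0732; check Q = 6740

[G]_eq = 0.2547 M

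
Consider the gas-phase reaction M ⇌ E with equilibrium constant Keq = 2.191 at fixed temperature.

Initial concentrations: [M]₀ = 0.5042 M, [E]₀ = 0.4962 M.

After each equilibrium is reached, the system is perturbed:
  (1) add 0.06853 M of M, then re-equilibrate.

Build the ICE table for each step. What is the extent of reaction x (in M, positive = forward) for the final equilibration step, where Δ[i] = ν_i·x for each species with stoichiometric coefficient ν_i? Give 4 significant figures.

x = 0.04705 M

Q₀ = 0.9841 vs Keq = 2.191 ⇒ Q<K, forward
Step 1:
                  M         E
  I          0.5042    0.4962
  C         -0.1907    0.1907
  E          0.3135    0.6869
  solve Keq expr → x = 0.1907; check Q = 2.191
Then add 0.06853 M of M.
Step 2:
                  M         E
  I           0.382    0.6869
  C        -0.04705   0.04705
  E           0.335    0.7339
  solve Keq expr → x = 0.04705; check Q = 2.191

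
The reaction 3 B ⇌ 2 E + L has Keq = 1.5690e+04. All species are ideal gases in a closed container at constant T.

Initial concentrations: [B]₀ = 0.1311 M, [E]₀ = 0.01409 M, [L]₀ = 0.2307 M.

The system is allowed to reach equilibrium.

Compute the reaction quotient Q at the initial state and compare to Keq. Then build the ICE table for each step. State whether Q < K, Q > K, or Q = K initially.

Q₀ = 0.02033; Q < K (proceeds forward)

Q₀ = 0.02033 vs Keq = 1.5690e+04 ⇒ Q<K, forward
Step 1:
                    B           E           L
  I            0.1311     0.01409      0.2307
  C           -0.1256     0.08373     0.04187
  E          0.005499     0.09782      0.2726
  solve Keq expr → x = 0.04187; check Q = 1.5690e+04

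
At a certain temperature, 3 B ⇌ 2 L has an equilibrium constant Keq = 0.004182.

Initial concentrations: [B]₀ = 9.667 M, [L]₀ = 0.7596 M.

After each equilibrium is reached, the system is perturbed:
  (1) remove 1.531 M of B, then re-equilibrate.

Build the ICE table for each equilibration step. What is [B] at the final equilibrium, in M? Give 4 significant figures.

[B]_eq = 7.345 M

Q₀ = 6.3870e-04 vs Keq = 0.004182 ⇒ Q<K, forward
Step 1:
                  B         L
  I           9.667    0.7596
  C          -1.235    0.8237
  E           8.432     1.583
  solve Keq expr → x = 0.4118; check Q = 0.004182
Then remove 1.531 M of B.
Step 2:
                  B         L
  I           6.901     1.583
  C          0.4441   -0.2961
  E           7.345     1.287
  solve Keq expr → x = -0.148; check Q = 0.004182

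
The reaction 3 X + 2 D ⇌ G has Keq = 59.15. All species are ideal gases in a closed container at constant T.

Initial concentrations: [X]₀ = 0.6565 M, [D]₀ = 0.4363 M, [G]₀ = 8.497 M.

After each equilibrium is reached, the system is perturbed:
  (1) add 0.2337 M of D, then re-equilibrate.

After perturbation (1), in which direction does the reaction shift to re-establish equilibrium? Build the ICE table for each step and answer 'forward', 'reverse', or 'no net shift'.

Direction: forward

Q₀ = 157.8 vs Keq = 59.15 ⇒ Q>K, reverse
Step 1:
                    X           D           G
  init         0.6565      0.4363       8.497
  Δ            0.1412     0.09416    -0.04708
  eq           0.7977      0.5305        8.45
  solve Keq expr → x = -0.04708; check Q = 59.15
Then add 0.2337 M of D.
Step 2:
                    X           D           G
  init         0.7977      0.7642        8.45
  Δ           -0.1224    -0.08157     0.04078
  eq           0.6754      0.6826       8.491
  solve Keq expr → x = 0.04078; check Q = 59.15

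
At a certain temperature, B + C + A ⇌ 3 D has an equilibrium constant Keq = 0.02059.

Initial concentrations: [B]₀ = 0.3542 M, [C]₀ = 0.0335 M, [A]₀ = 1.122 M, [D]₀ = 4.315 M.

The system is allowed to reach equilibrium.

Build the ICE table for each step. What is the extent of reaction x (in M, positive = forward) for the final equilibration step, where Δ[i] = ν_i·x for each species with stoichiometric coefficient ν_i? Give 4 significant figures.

Q₀ = 6035 vs Keq = 0.02059 ⇒ Q>K, reverse
Step 1:
                  B         C         A         D
  init       0.3542    0.0335     1.122     4.315
  Δ            1.28      1.28      1.28    -3.841
  eq          1.635     1.314     2.402    0.4736
  solve Keq expr → x = -1.28; check Q = 0.02059

x = -1.28 M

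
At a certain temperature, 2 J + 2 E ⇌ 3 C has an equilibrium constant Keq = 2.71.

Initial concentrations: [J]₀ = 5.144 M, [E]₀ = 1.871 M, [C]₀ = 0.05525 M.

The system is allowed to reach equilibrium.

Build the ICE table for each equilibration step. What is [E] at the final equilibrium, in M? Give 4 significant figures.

Q₀ = 1.8207e-06 vs Keq = 2.71 ⇒ Q<K, forward
Step 1:
                  J         E         C
  init        5.144     1.871   0.05525
  Δ          -1.375    -1.375     2.062
  eq          3.769    0.4964     2.117
  solve Keq expr → x = 0.6873; check Q = 2.71

[E]_eq = 0.4964 M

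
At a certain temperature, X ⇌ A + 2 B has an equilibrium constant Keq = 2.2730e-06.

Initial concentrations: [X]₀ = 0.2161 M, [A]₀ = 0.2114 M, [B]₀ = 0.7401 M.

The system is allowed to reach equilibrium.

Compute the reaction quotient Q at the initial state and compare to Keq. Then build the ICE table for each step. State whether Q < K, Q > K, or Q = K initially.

Q₀ = 0.5358 vs Keq = 2.2730e-06 ⇒ Q>K, reverse
Step 1:
                    X           A           B
  Initial      0.2161      0.2114      0.7401
  Change       0.2114     -0.2114     -0.4228
  Equil        0.4275  9.6501e-06      0.3173
  solve Keq expr → x = -0.2114; check Q = 2.2730e-06

Q₀ = 0.5358; Q > K (proceeds reverse)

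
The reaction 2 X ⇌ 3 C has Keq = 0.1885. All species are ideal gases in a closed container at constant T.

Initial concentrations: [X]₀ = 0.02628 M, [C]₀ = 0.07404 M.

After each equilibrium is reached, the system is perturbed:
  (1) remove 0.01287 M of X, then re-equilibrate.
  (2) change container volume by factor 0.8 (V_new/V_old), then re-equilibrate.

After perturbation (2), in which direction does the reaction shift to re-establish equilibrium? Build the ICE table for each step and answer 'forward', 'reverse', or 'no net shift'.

Direction: reverse

Q₀ = 0.5877 vs Keq = 0.1885 ⇒ Q>K, reverse
Step 1:
                    X           C
  Initial     0.02628     0.07404
  Change     0.008574    -0.01286
  Equil       0.03485     0.06118
  solve Keq expr → x = -0.004287; check Q = 0.1885
Then remove 0.01287 M of X.
Step 2:
                    X           C
  Initial     0.02198     0.06118
  Change     0.005757   -0.008636
  Equil       0.02774     0.05254
  solve Keq expr → x = -0.002879; check Q = 0.1885
Then change container volume by factor 0.8 (V_new/V_old).
Step 3:
                    X           C
  Initial     0.03468     0.06568
  Change     0.001768   -0.002652
  Equil       0.03644     0.06303
  solve Keq expr → x = -8.8415e-04; check Q = 0.1885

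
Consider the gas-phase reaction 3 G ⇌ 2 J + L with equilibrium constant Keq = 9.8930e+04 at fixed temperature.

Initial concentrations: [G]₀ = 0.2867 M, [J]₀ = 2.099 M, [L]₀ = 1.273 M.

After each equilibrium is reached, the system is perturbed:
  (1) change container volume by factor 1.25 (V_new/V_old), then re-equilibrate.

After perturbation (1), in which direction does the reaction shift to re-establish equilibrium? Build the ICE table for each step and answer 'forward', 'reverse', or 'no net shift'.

Direction: no net shift

Q₀ = 238 vs Keq = 9.8930e+04 ⇒ Q<K, forward
Step 1:
                  G         J         L
  I          0.2867     2.099     1.273
  C         -0.2455    0.1636   0.08182
  E         0.04123     2.263     1.355
  solve Keq expr → x = 0.08182; check Q = 9.8930e+04
Then change container volume by factor 1.25 (V_new/V_old).
Step 2:
                  G         J         L
  I         0.03299      1.81     1.084
  C               0         0         0
  E         0.03299      1.81     1.084
  solve Keq expr → x = 0; check Q = 9.8930e+04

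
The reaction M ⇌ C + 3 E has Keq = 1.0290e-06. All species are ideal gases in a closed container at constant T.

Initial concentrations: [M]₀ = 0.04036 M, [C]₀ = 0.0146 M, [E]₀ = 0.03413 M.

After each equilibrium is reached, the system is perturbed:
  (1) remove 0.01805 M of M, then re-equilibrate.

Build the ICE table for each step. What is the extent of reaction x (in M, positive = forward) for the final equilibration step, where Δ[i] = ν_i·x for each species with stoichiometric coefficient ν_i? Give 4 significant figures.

Q₀ = 1.4382e-05 vs Keq = 1.0290e-06 ⇒ Q>K, reverse
Step 1:
                    M           C           E
  init        0.04036      0.0146     0.03413
  Δ          0.005585   -0.005585    -0.01676
  eq          0.04595    0.009015     0.01737
  solve Keq expr → x = -0.005585; check Q = 1.0290e-06
Then remove 0.01805 M of M.
Step 2:
                    M           C           E
  init         0.0279    0.009015     0.01737
  Δ        7.0928e-04 -7.0928e-04   -0.002128
  eq           0.0286    0.008305     0.01525
  solve Keq expr → x = -7.0928e-04; check Q = 1.0290e-06

x = -7.0928e-04 M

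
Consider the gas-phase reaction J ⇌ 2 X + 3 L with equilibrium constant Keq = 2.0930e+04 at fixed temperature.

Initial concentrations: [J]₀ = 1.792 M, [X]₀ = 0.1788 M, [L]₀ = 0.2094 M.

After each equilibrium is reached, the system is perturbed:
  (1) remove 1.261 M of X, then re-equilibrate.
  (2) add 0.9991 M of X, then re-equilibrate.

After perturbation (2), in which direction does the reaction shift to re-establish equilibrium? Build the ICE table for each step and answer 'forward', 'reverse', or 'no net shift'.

Direction: reverse

Q₀ = 1.6380e-04 vs Keq = 2.0930e+04 ⇒ Q<K, forward
Step 1:
                    J           X           L
  init          1.792      0.1788      0.2094
  Δ              -1.7       3.401       5.101
  eq          0.09167       3.579        5.31
  solve Keq expr → x = 1.7; check Q = 2.0930e+04
Then remove 1.261 M of X.
Step 2:
                    J           X           L
  init        0.09167       2.318        5.31
  Δ          -0.04667     0.09335        0.14
  eq            0.045       2.412        5.45
  solve Keq expr → x = 0.04667; check Q = 2.0930e+04
Then add 0.9991 M of X.
Step 3:
                    J           X           L
  init          0.045       3.411        5.45
  Δ           0.03618    -0.07235     -0.1085
  eq          0.08118       3.339       5.342
  solve Keq expr → x = -0.03618; check Q = 2.0930e+04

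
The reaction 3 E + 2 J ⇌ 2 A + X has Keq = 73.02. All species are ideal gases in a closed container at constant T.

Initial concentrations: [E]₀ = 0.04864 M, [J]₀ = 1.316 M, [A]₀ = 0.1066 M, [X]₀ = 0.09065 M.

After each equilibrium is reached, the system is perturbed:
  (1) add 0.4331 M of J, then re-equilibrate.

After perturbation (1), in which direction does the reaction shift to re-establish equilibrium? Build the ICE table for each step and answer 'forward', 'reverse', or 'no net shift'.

Q₀ = 5.169 vs Keq = 73.02 ⇒ Q<K, forward
Step 1:
                   E          J          A          X
  Initial    0.04864      1.316     0.1066    0.09065
  Change    -0.02555   -0.01704    0.01704   0.008518
  Equil      0.02309      1.299     0.1236    0.09917
  solve Keq expr → x = 0.008518; check Q = 73.02
Then add 0.4331 M of J.
Step 2:
                   E          J          A          X
  Initial    0.02309      1.732     0.1236    0.09917
  Change   -0.003681  -0.002454   0.002454   0.001227
  Equil       0.0194       1.73     0.1261     0.1004
  solve Keq expr → x = 0.001227; check Q = 73.02

Direction: forward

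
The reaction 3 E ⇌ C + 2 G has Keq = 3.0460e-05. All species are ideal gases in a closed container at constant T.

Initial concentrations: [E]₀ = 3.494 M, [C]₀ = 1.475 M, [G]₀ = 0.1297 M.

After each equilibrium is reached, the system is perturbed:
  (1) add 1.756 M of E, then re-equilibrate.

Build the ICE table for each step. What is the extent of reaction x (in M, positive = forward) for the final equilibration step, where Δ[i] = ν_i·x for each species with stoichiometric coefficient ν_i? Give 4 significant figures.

x = 0.01249 M

Q₀ = 5.8171e-04 vs Keq = 3.0460e-05 ⇒ Q>K, reverse
Step 1:
                  E         C         G
  Initial     3.494     1.475    0.1297
  Change     0.1464   -0.0488   -0.0976
  Equil        3.64     1.426    0.0321
  solve Keq expr → x = -0.0488; check Q = 3.0460e-05
Then add 1.756 M of E.
Step 2:
                  E         C         G
  Initial     5.396     1.426    0.0321
  Change   -0.03747   0.01249   0.02498
  Equil       5.359     1.439   0.05708
  solve Keq expr → x = 0.01249; check Q = 3.0460e-05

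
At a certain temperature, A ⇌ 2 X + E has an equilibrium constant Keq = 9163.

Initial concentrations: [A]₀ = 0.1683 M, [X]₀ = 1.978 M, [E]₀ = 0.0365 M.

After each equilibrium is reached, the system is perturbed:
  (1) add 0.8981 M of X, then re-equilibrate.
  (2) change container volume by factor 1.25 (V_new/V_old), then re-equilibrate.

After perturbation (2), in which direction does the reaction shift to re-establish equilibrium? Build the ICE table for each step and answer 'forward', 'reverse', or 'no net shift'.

Q₀ = 0.8485 vs Keq = 9163 ⇒ Q<K, forward
Step 1:
                  A         X         E
  I          0.1683     1.978    0.0365
  C         -0.1682    0.3364    0.1682
  E       1.1965e-04     2.314    0.2047
  solve Keq expr → x = 0.1682; check Q = 9163
Then add 0.8981 M of X.
Step 2:
                  A         X         E
  I       1.1965e-04     3.212    0.2047
  C       1.1072e-04 -2.2144e-04 -1.1072e-04
  E       2.3037e-04     3.212    0.2046
  solve Keq expr → x = -1.1072e-04; check Q = 9163
Then change container volume by factor 1.25 (V_new/V_old).
Step 3:
                  A         X         E
  I       1.8429e-04      2.57    0.1637
  C       -6.6286e-05 1.3257e-04 6.6286e-05
  E       1.1801e-04      2.57    0.1637
  solve Keq expr → x = 6.6286e-05; check Q = 9163

Direction: forward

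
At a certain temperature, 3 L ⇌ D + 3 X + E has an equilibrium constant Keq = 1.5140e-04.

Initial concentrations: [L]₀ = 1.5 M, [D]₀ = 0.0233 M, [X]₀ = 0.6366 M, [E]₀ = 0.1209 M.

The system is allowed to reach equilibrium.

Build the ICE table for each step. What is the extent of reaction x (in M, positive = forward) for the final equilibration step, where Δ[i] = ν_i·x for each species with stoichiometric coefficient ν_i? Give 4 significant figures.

x = -0.004604 M

Q₀ = 2.1533e-04 vs Keq = 1.5140e-04 ⇒ Q>K, reverse
Step 1:
                    L           D           X           E
  Initial         1.5      0.0233      0.6366      0.1209
  Change      0.01381   -0.004604    -0.01381   -0.004604
  Equil         1.514      0.0187      0.6228      0.1163
  solve Keq expr → x = -0.004604; check Q = 1.5140e-04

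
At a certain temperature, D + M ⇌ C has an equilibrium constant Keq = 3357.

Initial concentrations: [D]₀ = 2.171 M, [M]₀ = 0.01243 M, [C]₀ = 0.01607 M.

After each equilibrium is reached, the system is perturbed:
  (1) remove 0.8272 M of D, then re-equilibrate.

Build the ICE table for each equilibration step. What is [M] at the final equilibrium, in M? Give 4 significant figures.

Q₀ = 0.5955 vs Keq = 3357 ⇒ Q<K, forward
Step 1:
                   D          M          C
  Initial      2.171    0.01243    0.01607
  Change    -0.01243   -0.01243    0.01243
  Equil        2.159 3.9325e-06     0.0285
  solve Keq expr → x = 0.01243; check Q = 3357
Then remove 0.8272 M of D.
Step 2:
                   D          M          C
  Initial      1.331 3.9325e-06     0.0285
  Change  2.4427e-06 2.4427e-06 -2.4427e-06
  Equil        1.331 6.3752e-06    0.02849
  solve Keq expr → x = -2.4427e-06; check Q = 3357

[M]_eq = 6.3752e-06 M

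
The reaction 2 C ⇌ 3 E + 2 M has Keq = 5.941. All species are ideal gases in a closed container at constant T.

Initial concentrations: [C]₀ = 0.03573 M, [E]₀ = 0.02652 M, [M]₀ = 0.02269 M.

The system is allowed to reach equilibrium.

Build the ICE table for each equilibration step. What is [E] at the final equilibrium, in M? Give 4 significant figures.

[E]_eq = 0.07932 M

Q₀ = 7.5218e-06 vs Keq = 5.941 ⇒ Q<K, forward
Step 1:
                  C         E         M
  I         0.03573   0.02652   0.02269
  C         -0.0352    0.0528    0.0352
  E       5.3056e-04   0.07932   0.05789
  solve Keq expr → x = 0.0176; check Q = 5.941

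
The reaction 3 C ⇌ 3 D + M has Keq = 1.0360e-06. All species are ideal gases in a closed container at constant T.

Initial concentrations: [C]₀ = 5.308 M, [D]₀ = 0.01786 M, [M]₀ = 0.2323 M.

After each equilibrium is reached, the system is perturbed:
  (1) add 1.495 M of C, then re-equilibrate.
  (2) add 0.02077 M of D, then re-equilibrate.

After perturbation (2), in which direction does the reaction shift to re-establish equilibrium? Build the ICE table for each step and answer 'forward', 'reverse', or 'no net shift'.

Direction: reverse

Q₀ = 8.8491e-09 vs Keq = 1.0360e-06 ⇒ Q<K, forward
Step 1:
                   C          D          M
  init         5.308    0.01786     0.2323
  Δ         -0.06587    0.06587    0.02196
  eq           5.242    0.08373     0.2543
  solve Keq expr → x = 0.02196; check Q = 1.0360e-06
Then add 1.495 M of C.
Step 2:
                   C          D          M
  init         6.737    0.08373     0.2543
  Δ         -0.02249    0.02249   0.007495
  eq           6.715     0.1062     0.2618
  solve Keq expr → x = 0.007495; check Q = 1.0360e-06
Then add 0.02077 M of D.
Step 3:
                   C          D          M
  init         6.715      0.127     0.2618
  Δ          0.01956   -0.01956   -0.00652
  eq           6.734     0.1074     0.2552
  solve Keq expr → x = -0.00652; check Q = 1.0360e-06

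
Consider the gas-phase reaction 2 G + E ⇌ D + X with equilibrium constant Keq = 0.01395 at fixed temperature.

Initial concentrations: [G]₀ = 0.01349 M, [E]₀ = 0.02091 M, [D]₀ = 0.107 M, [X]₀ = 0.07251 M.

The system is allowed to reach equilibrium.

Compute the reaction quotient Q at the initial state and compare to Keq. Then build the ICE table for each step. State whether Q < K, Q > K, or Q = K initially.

Q₀ = 2039 vs Keq = 0.01395 ⇒ Q>K, reverse
Step 1:
                  G         E         D         X
  I         0.01349   0.02091     0.107   0.07251
  C          0.1432   0.07161  -0.07161  -0.07161
  E          0.1567   0.09252   0.03539 8.9586e-04
  solve Keq expr → x = -0.07161; check Q = 0.01395

Q₀ = 2039; Q > K (proceeds reverse)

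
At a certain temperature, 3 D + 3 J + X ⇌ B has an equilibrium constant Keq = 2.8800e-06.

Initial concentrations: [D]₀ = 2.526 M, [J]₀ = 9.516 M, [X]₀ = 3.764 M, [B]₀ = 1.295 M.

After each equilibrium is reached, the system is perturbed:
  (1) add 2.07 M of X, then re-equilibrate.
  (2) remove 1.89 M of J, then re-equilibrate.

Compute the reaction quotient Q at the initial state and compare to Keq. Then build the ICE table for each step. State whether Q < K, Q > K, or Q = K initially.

Q₀ = 2.4772e-05 vs Keq = 2.8800e-06 ⇒ Q>K, reverse
Step 1:
                  D         J         X         B
  init        2.526     9.516     3.764     1.295
  Δ           1.304     1.304    0.4346   -0.4346
  eq           3.83     10.82     4.199    0.8604
  solve Keq expr → x = -0.4346; check Q = 2.8800e-06
Then add 2.07 M of X.
Step 2:
                  D         J         X         B
  init         3.83     10.82     6.269    0.8604
  Δ         -0.2646   -0.2646   -0.0882    0.0882
  eq          3.565     10.56      6.18    0.9486
  solve Keq expr → x = 0.0882; check Q = 2.8800e-06
Then remove 1.89 M of J.
Step 3:
                  D         J         X         B
  init        3.565     8.665      6.18    0.9486
  Δ          0.3772    0.3772    0.1257   -0.1257
  eq          3.942     9.042     6.306    0.8228
  solve Keq expr → x = -0.1257; check Q = 2.8800e-06

Q₀ = 2.4772e-05; Q > K (proceeds reverse)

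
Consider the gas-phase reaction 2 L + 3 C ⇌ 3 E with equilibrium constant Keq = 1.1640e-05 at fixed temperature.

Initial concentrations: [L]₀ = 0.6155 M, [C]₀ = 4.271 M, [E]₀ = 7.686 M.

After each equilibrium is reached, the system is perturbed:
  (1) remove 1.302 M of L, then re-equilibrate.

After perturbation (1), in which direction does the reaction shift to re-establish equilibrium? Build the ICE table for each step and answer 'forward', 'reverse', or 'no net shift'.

Q₀ = 15.38 vs Keq = 1.1640e-05 ⇒ Q>K, reverse
Step 1:
                    L           C           E
  Initial      0.6155       4.271       7.686
  Change        4.614       6.922      -6.922
  Equil          5.23       11.19      0.7643
  solve Keq expr → x = -2.307; check Q = 1.1640e-05
Then remove 1.302 M of L.
Step 2:
                    L           C           E
  Initial       3.928       11.19      0.7643
  Change      0.07846      0.1177     -0.1177
  Equil         4.006       11.31      0.6466
  solve Keq expr → x = -0.03923; check Q = 1.1640e-05

Direction: reverse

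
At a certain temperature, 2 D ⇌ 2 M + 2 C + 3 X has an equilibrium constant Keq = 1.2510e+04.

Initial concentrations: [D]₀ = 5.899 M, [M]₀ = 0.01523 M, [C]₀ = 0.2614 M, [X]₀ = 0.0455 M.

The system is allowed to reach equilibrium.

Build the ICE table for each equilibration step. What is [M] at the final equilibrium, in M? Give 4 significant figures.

Q₀ = 4.2903e-11 vs Keq = 1.2510e+04 ⇒ Q<K, forward
Step 1:
                   D          M          C          X
  Initial      5.899    0.01523     0.2614     0.0455
  Change      -3.869      3.869      3.869      5.804
  Equil         2.03      3.885      4.131       5.85
  solve Keq expr → x = 1.935; check Q = 1.2510e+04

[M]_eq = 3.885 M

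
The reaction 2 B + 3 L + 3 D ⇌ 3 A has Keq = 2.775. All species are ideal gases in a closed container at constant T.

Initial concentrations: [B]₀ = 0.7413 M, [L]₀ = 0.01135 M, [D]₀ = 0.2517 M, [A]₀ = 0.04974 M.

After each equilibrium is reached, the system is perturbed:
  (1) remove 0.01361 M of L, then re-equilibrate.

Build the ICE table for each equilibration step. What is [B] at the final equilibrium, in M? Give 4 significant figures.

Q₀ = 9605 vs Keq = 2.775 ⇒ Q>K, reverse
Step 1:
                   B          L          D          A
  init        0.7413    0.01135     0.2517    0.04974
  Δ          0.02292    0.03438    0.03438   -0.03438
  eq          0.7642    0.04573     0.2861    0.01536
  solve Keq expr → x = -0.01146; check Q = 2.775
Then remove 0.01361 M of L.
Step 2:
                   B          L          D          A
  init        0.7642    0.03212     0.2861    0.01536
  Δ         0.002202   0.003303   0.003303  -0.003303
  eq          0.7664    0.03542     0.2894    0.01206
  solve Keq expr → x = -0.001101; check Q = 2.775

[B]_eq = 0.7664 M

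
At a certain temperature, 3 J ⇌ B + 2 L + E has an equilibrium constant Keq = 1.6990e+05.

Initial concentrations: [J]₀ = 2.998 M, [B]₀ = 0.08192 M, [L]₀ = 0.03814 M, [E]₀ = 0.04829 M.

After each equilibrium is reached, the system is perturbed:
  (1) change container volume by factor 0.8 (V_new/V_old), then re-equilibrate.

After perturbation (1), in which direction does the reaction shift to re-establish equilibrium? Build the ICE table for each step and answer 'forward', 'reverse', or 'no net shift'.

Direction: reverse

Q₀ = 2.1356e-07 vs Keq = 1.6990e+05 ⇒ Q<K, forward
Step 1:
                   J          B          L          E
  I            2.998    0.08192    0.03814    0.04829
  C           -2.968     0.9894      1.979     0.9894
  E          0.02986      1.071      2.017      1.038
  solve Keq expr → x = 0.9894; check Q = 1.6990e+05
Then change container volume by factor 0.8 (V_new/V_old).
Step 2:
                   J          B          L          E
  I          0.03732      1.339      2.521      1.297
  C         0.002842 -9.4748e-04  -0.001895 -9.4748e-04
  E          0.04016      1.338      2.519      1.296
  solve Keq expr → x = -9.4748e-04; check Q = 1.6990e+05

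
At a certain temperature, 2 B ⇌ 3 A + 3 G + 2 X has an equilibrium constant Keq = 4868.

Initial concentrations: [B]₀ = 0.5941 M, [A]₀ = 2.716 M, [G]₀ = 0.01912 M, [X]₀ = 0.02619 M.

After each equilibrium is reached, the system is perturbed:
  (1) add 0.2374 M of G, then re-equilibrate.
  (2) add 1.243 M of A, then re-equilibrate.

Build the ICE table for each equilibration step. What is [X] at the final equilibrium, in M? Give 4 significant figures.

[X]_eq = 0.5381 M

Q₀ = 2.7215e-07 vs Keq = 4868 ⇒ Q<K, forward
Step 1:
                  B         A         G         X
  I          0.5941     2.716   0.01912   0.02619
  C         -0.5512    0.8268    0.8268    0.5512
  E         0.04293     3.543    0.8459    0.5774
  solve Keq expr → x = 0.2756; check Q = 4868
Then add 0.2374 M of G.
Step 2:
                  B         A         G         X
  I         0.04293     3.543     1.083    0.5774
  C         0.01518  -0.02278  -0.02278  -0.01518
  E         0.05811      3.52     1.061    0.5622
  solve Keq expr → x = -0.007592; check Q = 4868
Then add 1.243 M of A.
Step 3:
                  B         A         G         X
  I         0.05811     4.763     1.061    0.5622
  C         0.02407   -0.0361   -0.0361  -0.02407
  E         0.08218     4.727     1.024    0.5381
  solve Keq expr → x = -0.01203; check Q = 4868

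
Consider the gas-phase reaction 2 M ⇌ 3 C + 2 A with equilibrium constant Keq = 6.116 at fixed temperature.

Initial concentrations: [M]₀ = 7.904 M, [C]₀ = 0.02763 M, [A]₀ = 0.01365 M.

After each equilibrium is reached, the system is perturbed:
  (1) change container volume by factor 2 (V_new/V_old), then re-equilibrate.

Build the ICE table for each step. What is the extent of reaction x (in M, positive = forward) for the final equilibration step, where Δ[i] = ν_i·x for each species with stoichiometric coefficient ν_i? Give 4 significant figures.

x = 0.2317 M

Q₀ = 6.2909e-11 vs Keq = 6.116 ⇒ Q<K, forward
Step 1:
                  M         C         A
  Initial     7.904   0.02763   0.01365
  Change     -2.238     3.356     2.238
  Equil       5.666     3.384     2.251
  solve Keq expr → x = 1.119; check Q = 6.116
Then change container volume by factor 2 (V_new/V_old).
Step 2:
                  M         C         A
  Initial     2.833     1.692     1.126
  Change    -0.4634    0.6952    0.4634
  Equil        2.37     2.387     1.589
  solve Keq expr → x = 0.2317; check Q = 6.116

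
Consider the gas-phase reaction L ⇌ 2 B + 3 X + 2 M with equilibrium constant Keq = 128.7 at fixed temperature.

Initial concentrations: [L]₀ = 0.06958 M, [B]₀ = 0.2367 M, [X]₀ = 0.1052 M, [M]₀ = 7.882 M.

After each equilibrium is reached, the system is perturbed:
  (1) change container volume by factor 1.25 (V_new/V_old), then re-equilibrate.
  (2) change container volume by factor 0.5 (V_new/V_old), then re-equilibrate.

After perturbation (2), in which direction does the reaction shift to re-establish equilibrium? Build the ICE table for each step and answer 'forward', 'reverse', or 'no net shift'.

Q₀ = 0.05824 vs Keq = 128.7 ⇒ Q<K, forward
Step 1:
                  L         B         X         M
  I         0.06958    0.2367    0.1052     7.882
  C        -0.06756    0.1351    0.2027    0.1351
  E        0.002015    0.3718    0.3079     8.017
  solve Keq expr → x = 0.06756; check Q = 128.7
Then change container volume by factor 1.25 (V_new/V_old).
Step 2:
                  L         B         X         M
  I        0.001612    0.2975    0.2463     6.414
  C       -0.001164  0.002328  0.003492  0.002328
  E       4.4814e-04    0.2998    0.2498     6.416
  solve Keq expr → x = 0.001164; check Q = 128.7
Then change container volume by factor 0.5 (V_new/V_old).
Step 3:
                  L         B         X         M
  I       8.9627e-04    0.5996    0.4996     12.83
  C         0.02689  -0.05379  -0.08068  -0.05379
  E         0.02779    0.5458    0.4189     12.78
  solve Keq expr → x = -0.02689; check Q = 128.7

Direction: reverse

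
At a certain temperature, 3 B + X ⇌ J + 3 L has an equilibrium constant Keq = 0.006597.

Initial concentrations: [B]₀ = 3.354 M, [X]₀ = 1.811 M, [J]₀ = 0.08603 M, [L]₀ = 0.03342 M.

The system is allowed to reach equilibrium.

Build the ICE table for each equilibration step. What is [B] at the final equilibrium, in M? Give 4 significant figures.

[B]_eq = 2.585 M

Q₀ = 4.6996e-08 vs Keq = 0.006597 ⇒ Q<K, forward
Step 1:
                    B           X           J           L
  Initial       3.354       1.811     0.08603     0.03342
  Change      -0.7693     -0.2564      0.2564      0.7693
  Equil         2.585       1.555      0.3424      0.8027
  solve Keq expr → x = 0.2564; check Q = 0.006597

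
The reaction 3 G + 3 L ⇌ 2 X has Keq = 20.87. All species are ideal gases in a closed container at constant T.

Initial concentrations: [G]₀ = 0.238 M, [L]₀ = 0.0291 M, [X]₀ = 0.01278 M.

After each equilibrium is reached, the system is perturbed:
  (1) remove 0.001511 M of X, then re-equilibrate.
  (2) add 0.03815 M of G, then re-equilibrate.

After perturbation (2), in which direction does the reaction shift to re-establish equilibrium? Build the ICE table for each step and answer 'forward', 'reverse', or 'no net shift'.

Direction: forward

Q₀ = 491.6 vs Keq = 20.87 ⇒ Q>K, reverse
Step 1:
                  G         L         X
  Initial     0.238    0.0291   0.01278
  Change    0.01203   0.01203 -0.008017
  Equil        0.25   0.04113  0.004763
  solve Keq expr → x = -0.004008; check Q = 20.87
Then remove 0.001511 M of X.
Step 2:
                  G         L         X
  Initial      0.25   0.04113  0.003252
  Change  -0.001746 -0.001746  0.001164
  Equil      0.2483   0.03938  0.004416
  solve Keq expr → x = 5.8209e-04; check Q = 20.87
Then add 0.03815 M of G.
Step 3:
                  G         L         X
  Initial    0.2864   0.03938  0.004416
  Change  -0.001172 -0.001172 7.8148e-04
  Equil      0.2853   0.03821  0.005198
  solve Keq expr → x = 3.9074e-04; check Q = 20.87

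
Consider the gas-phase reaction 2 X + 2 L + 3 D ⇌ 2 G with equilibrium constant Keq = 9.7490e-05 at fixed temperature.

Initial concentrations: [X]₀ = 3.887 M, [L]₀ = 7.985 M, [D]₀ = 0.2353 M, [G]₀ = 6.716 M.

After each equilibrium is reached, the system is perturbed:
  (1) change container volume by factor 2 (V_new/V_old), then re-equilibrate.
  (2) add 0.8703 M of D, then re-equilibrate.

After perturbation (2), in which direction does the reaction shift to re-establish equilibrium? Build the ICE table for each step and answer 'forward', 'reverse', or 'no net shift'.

Direction: forward

Q₀ = 3.594 vs Keq = 9.7490e-05 ⇒ Q>K, reverse
Step 1:
                  X         L         D         G
  I           3.887     7.985    0.2353     6.716
  C           2.294     2.294     3.441    -2.294
  E           6.181     10.28     3.676     4.422
  solve Keq expr → x = -1.147; check Q = 9.7490e-05
Then change container volume by factor 2 (V_new/V_old).
Step 2:
                  X         L         D         G
  I           3.091      5.14     1.838     2.211
  C          0.8826    0.8826     1.324   -0.8826
  E           3.973     6.022     3.162     1.328
  solve Keq expr → x = -0.4413; check Q = 9.7490e-05
Then add 0.8703 M of D.
Step 3:
                  X         L         D         G
  I           3.973     6.022     4.032     1.328
  C         -0.2136   -0.2136   -0.3204    0.2136
  E            3.76     5.809     3.712     1.542
  solve Keq expr → x = 0.1068; check Q = 9.7490e-05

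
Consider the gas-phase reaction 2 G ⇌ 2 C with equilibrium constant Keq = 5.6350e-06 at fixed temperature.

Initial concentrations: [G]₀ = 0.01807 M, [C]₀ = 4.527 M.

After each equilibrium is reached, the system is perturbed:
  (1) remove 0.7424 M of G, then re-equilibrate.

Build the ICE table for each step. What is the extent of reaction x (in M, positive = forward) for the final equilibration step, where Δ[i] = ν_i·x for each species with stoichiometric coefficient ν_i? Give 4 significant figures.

x = -8.7907e-04 M

Q₀ = 6.2763e+04 vs Keq = 5.6350e-06 ⇒ Q>K, reverse
Step 1:
                   G          C
  init       0.01807      4.527
  Δ            4.516     -4.516
  eq           4.534    0.01076
  solve Keq expr → x = -2.258; check Q = 5.6350e-06
Then remove 0.7424 M of G.
Step 2:
                   G          C
  init         3.792    0.01076
  Δ         0.001758  -0.001758
  eq           3.794   0.009005
  solve Keq expr → x = -8.7907e-04; check Q = 5.6350e-06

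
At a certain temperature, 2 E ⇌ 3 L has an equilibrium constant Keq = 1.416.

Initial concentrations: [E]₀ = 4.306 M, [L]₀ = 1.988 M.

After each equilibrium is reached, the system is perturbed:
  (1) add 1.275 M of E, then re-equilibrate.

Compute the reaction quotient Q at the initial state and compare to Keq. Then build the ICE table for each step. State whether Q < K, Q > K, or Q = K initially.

Q₀ = 0.4237; Q < K (proceeds forward)

Q₀ = 0.4237 vs Keq = 1.416 ⇒ Q<K, forward
Step 1:
                  E         L
  init        4.306     1.988
  Δ         -0.4997    0.7495
  eq          3.806     2.738
  solve Keq expr → x = 0.2498; check Q = 1.416
Then add 1.275 M of E.
Step 2:
                  E         L
  init        5.081     2.738
  Δ         -0.2997    0.4496
  eq          4.782     3.187
  solve Keq expr → x = 0.1499; check Q = 1.416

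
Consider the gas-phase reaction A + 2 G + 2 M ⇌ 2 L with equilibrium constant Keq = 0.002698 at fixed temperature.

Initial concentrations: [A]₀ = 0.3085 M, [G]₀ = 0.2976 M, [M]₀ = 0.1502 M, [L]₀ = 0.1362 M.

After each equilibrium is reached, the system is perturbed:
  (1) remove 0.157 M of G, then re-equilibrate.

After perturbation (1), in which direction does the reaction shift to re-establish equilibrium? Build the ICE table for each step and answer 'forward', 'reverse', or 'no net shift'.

Q₀ = 30.09 vs Keq = 0.002698 ⇒ Q>K, reverse
Step 1:
                    A           G           M           L
  Initial      0.3085      0.2976      0.1502      0.1362
  Change      0.06617      0.1323      0.1323     -0.1323
  Equil        0.3747      0.4299      0.2825    0.003862
  solve Keq expr → x = -0.06617; check Q = 0.002698
Then remove 0.157 M of G.
Step 2:
                    A           G           M           L
  Initial      0.3747      0.2729      0.2825    0.003862
  Change   6.9178e-04    0.001384    0.001384   -0.001384
  Equil        0.3754      0.2743      0.2839    0.002479
  solve Keq expr → x = -6.9178e-04; check Q = 0.002698

Direction: reverse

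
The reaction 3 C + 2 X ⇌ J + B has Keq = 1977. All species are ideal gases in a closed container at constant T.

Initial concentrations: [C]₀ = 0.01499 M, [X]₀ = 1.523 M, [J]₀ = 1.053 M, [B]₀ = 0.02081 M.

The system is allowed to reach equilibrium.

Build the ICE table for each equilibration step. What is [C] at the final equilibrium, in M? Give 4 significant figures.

[C]_eq = 0.01668 M

Q₀ = 2805 vs Keq = 1977 ⇒ Q>K, reverse
Step 1:
                   C          X          J          B
  init       0.01499      1.523      1.053    0.02081
  Δ         0.001689   0.001126 -5.6299e-04 -5.6299e-04
  eq         0.01668      1.524      1.052    0.02025
  solve Keq expr → x = -5.6299e-04; check Q = 1977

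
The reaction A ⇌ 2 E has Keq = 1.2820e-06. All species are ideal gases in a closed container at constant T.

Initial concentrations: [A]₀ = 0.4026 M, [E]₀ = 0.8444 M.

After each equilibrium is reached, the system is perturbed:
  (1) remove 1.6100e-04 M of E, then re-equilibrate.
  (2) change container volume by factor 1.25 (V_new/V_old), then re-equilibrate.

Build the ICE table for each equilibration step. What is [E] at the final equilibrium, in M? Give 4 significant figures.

Q₀ = 1.771 vs Keq = 1.2820e-06 ⇒ Q>K, reverse
Step 1:
                    A           E
  init         0.4026      0.8444
  Δ            0.4217     -0.8434
  eq           0.8243    0.001028
  solve Keq expr → x = -0.4217; check Q = 1.2820e-06
Then remove 1.6100e-04 M of E.
Step 2:
                    A           E
  init         0.8243  8.6698e-04
  Δ       -8.0475e-05  1.6095e-04
  eq           0.8242    0.001028
  solve Keq expr → x = 8.0475e-05; check Q = 1.2820e-06
Then change container volume by factor 1.25 (V_new/V_old).
Step 3:
                    A           E
  init         0.6594  8.2234e-04
  Δ       -4.8515e-05  9.7030e-05
  eq           0.6593  9.1937e-04
  solve Keq expr → x = 4.8515e-05; check Q = 1.2820e-06

[E]_eq = 9.1937e-04 M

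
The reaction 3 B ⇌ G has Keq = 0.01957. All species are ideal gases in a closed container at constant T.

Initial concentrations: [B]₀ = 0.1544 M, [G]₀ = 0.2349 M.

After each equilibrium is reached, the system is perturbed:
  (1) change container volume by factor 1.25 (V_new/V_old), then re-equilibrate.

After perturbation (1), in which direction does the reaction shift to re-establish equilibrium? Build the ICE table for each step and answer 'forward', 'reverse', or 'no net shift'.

Q₀ = 63.82 vs Keq = 0.01957 ⇒ Q>K, reverse
Step 1:
                  B         G
  I          0.1544    0.2349
  C          0.6716   -0.2239
  E           0.826   0.01103
  solve Keq expr → x = -0.2239; check Q = 0.01957
Then change container volume by factor 1.25 (V_new/V_old).
Step 2:
                  B         G
  I          0.6608  0.008823
  C         0.00884 -0.002947
  E          0.6696  0.005877
  solve Keq expr → x = -0.002947; check Q = 0.01957

Direction: reverse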